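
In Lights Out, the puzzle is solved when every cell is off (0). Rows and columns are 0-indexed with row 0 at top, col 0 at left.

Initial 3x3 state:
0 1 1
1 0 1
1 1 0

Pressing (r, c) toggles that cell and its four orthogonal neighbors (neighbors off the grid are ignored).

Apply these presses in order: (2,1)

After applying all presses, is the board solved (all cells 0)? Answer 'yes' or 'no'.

Answer: no

Derivation:
After press 1 at (2,1):
0 1 1
1 1 1
0 0 1

Lights still on: 6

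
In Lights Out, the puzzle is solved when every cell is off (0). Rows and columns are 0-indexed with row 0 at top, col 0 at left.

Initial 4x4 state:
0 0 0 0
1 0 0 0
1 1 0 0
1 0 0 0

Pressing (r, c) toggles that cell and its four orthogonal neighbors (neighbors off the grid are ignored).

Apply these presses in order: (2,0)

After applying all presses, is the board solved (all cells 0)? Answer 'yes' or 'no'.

After press 1 at (2,0):
0 0 0 0
0 0 0 0
0 0 0 0
0 0 0 0

Lights still on: 0

Answer: yes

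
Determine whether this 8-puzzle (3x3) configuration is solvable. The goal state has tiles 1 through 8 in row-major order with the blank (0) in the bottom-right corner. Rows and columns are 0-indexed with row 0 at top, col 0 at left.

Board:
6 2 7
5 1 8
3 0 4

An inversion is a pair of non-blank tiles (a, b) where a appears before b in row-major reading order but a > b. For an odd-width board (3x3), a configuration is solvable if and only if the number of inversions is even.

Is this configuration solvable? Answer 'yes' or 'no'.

Inversions (pairs i<j in row-major order where tile[i] > tile[j] > 0): 15
15 is odd, so the puzzle is not solvable.

Answer: no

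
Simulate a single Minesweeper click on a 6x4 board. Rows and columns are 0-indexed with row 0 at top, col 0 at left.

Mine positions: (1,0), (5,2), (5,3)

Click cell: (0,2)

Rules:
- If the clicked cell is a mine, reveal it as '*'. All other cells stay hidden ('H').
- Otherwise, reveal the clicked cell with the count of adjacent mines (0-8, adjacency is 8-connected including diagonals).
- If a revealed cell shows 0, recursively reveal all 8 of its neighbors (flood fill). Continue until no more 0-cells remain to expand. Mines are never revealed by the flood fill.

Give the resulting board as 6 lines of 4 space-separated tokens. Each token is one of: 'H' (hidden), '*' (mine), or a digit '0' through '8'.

H 1 0 0
H 1 0 0
1 1 0 0
0 0 0 0
0 1 2 2
0 1 H H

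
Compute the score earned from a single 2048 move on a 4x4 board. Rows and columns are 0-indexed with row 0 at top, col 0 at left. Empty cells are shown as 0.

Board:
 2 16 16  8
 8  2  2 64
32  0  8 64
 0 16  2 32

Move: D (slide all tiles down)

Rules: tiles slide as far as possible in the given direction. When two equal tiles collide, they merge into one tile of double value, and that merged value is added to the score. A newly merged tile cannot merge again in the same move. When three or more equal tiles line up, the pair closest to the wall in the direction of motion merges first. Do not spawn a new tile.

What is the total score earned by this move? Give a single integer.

Answer: 128

Derivation:
Slide down:
col 0: [2, 8, 32, 0] -> [0, 2, 8, 32]  score +0 (running 0)
col 1: [16, 2, 0, 16] -> [0, 16, 2, 16]  score +0 (running 0)
col 2: [16, 2, 8, 2] -> [16, 2, 8, 2]  score +0 (running 0)
col 3: [8, 64, 64, 32] -> [0, 8, 128, 32]  score +128 (running 128)
Board after move:
  0   0  16   0
  2  16   2   8
  8   2   8 128
 32  16   2  32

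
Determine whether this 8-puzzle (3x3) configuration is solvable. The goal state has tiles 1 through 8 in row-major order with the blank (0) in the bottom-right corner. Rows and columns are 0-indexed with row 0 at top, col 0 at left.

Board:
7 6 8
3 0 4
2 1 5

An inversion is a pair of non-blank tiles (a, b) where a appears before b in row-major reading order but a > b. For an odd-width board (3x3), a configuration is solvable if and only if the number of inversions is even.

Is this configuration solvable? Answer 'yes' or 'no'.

Answer: no

Derivation:
Inversions (pairs i<j in row-major order where tile[i] > tile[j] > 0): 21
21 is odd, so the puzzle is not solvable.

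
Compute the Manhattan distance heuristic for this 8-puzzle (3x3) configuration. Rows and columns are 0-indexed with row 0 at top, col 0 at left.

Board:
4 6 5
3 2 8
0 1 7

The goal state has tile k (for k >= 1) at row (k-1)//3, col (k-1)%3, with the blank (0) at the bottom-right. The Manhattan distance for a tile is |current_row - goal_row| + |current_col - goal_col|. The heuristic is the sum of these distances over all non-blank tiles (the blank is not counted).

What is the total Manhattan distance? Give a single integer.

Tile 4: at (0,0), goal (1,0), distance |0-1|+|0-0| = 1
Tile 6: at (0,1), goal (1,2), distance |0-1|+|1-2| = 2
Tile 5: at (0,2), goal (1,1), distance |0-1|+|2-1| = 2
Tile 3: at (1,0), goal (0,2), distance |1-0|+|0-2| = 3
Tile 2: at (1,1), goal (0,1), distance |1-0|+|1-1| = 1
Tile 8: at (1,2), goal (2,1), distance |1-2|+|2-1| = 2
Tile 1: at (2,1), goal (0,0), distance |2-0|+|1-0| = 3
Tile 7: at (2,2), goal (2,0), distance |2-2|+|2-0| = 2
Sum: 1 + 2 + 2 + 3 + 1 + 2 + 3 + 2 = 16

Answer: 16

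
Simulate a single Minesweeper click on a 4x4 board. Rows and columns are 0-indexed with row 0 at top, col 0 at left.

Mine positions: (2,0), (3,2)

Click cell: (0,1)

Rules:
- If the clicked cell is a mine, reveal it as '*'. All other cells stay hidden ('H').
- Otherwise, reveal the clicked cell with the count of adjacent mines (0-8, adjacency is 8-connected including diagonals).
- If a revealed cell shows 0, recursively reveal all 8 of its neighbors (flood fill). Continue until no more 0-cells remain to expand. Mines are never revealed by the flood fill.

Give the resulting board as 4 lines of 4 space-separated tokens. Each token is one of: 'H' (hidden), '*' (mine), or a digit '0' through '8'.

0 0 0 0
1 1 0 0
H 2 1 1
H H H H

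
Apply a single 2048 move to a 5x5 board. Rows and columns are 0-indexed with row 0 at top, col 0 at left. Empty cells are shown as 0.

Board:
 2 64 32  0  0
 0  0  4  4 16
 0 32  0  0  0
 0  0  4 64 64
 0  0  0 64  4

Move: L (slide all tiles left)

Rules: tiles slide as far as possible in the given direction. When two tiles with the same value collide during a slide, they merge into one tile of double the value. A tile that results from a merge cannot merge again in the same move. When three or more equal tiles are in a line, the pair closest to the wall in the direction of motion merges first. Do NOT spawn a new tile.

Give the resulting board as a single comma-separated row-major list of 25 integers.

Answer: 2, 64, 32, 0, 0, 8, 16, 0, 0, 0, 32, 0, 0, 0, 0, 4, 128, 0, 0, 0, 64, 4, 0, 0, 0

Derivation:
Slide left:
row 0: [2, 64, 32, 0, 0] -> [2, 64, 32, 0, 0]
row 1: [0, 0, 4, 4, 16] -> [8, 16, 0, 0, 0]
row 2: [0, 32, 0, 0, 0] -> [32, 0, 0, 0, 0]
row 3: [0, 0, 4, 64, 64] -> [4, 128, 0, 0, 0]
row 4: [0, 0, 0, 64, 4] -> [64, 4, 0, 0, 0]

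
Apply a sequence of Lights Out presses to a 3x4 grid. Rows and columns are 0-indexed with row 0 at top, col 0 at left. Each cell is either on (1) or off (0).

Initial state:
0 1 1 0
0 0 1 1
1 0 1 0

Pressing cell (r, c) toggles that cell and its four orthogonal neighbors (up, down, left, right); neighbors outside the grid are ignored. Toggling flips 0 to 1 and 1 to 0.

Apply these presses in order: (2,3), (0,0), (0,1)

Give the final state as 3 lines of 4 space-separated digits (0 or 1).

After press 1 at (2,3):
0 1 1 0
0 0 1 0
1 0 0 1

After press 2 at (0,0):
1 0 1 0
1 0 1 0
1 0 0 1

After press 3 at (0,1):
0 1 0 0
1 1 1 0
1 0 0 1

Answer: 0 1 0 0
1 1 1 0
1 0 0 1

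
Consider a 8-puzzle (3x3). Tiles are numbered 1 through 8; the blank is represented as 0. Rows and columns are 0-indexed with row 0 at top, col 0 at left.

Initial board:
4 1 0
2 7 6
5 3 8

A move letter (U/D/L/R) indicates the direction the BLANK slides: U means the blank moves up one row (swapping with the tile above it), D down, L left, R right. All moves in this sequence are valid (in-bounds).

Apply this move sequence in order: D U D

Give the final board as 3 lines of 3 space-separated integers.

Answer: 4 1 6
2 7 0
5 3 8

Derivation:
After move 1 (D):
4 1 6
2 7 0
5 3 8

After move 2 (U):
4 1 0
2 7 6
5 3 8

After move 3 (D):
4 1 6
2 7 0
5 3 8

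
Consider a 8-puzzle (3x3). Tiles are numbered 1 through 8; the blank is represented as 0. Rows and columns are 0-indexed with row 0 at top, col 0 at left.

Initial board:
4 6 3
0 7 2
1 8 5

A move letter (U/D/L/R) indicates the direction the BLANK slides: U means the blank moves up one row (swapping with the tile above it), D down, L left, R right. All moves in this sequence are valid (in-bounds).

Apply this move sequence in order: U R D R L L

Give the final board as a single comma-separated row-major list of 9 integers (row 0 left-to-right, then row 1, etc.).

Answer: 6, 7, 3, 0, 4, 2, 1, 8, 5

Derivation:
After move 1 (U):
0 6 3
4 7 2
1 8 5

After move 2 (R):
6 0 3
4 7 2
1 8 5

After move 3 (D):
6 7 3
4 0 2
1 8 5

After move 4 (R):
6 7 3
4 2 0
1 8 5

After move 5 (L):
6 7 3
4 0 2
1 8 5

After move 6 (L):
6 7 3
0 4 2
1 8 5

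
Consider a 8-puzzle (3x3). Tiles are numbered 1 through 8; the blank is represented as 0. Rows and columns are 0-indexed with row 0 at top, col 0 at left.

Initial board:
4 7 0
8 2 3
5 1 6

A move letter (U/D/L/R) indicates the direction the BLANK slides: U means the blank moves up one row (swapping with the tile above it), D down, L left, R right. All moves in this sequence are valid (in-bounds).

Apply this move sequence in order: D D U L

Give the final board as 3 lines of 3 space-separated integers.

After move 1 (D):
4 7 3
8 2 0
5 1 6

After move 2 (D):
4 7 3
8 2 6
5 1 0

After move 3 (U):
4 7 3
8 2 0
5 1 6

After move 4 (L):
4 7 3
8 0 2
5 1 6

Answer: 4 7 3
8 0 2
5 1 6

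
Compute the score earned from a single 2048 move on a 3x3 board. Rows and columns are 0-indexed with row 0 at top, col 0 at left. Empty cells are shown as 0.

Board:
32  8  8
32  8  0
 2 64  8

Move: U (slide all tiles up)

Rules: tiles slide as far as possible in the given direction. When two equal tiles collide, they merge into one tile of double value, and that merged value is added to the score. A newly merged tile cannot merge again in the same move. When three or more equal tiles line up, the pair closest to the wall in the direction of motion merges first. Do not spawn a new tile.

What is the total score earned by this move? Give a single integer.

Slide up:
col 0: [32, 32, 2] -> [64, 2, 0]  score +64 (running 64)
col 1: [8, 8, 64] -> [16, 64, 0]  score +16 (running 80)
col 2: [8, 0, 8] -> [16, 0, 0]  score +16 (running 96)
Board after move:
64 16 16
 2 64  0
 0  0  0

Answer: 96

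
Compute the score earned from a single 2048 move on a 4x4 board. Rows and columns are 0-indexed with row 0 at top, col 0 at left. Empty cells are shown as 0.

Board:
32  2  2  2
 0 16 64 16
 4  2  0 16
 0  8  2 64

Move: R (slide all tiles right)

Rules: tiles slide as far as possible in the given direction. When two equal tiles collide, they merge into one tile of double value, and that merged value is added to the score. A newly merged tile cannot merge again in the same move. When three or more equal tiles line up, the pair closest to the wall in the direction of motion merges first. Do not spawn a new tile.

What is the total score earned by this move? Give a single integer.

Slide right:
row 0: [32, 2, 2, 2] -> [0, 32, 2, 4]  score +4 (running 4)
row 1: [0, 16, 64, 16] -> [0, 16, 64, 16]  score +0 (running 4)
row 2: [4, 2, 0, 16] -> [0, 4, 2, 16]  score +0 (running 4)
row 3: [0, 8, 2, 64] -> [0, 8, 2, 64]  score +0 (running 4)
Board after move:
 0 32  2  4
 0 16 64 16
 0  4  2 16
 0  8  2 64

Answer: 4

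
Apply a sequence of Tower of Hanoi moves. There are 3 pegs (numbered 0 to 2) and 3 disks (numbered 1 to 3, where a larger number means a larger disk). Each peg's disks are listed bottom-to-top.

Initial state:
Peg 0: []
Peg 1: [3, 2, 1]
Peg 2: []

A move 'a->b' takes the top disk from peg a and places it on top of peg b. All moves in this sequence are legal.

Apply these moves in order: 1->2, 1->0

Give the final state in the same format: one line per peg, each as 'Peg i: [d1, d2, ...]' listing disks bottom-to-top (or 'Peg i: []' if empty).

After move 1 (1->2):
Peg 0: []
Peg 1: [3, 2]
Peg 2: [1]

After move 2 (1->0):
Peg 0: [2]
Peg 1: [3]
Peg 2: [1]

Answer: Peg 0: [2]
Peg 1: [3]
Peg 2: [1]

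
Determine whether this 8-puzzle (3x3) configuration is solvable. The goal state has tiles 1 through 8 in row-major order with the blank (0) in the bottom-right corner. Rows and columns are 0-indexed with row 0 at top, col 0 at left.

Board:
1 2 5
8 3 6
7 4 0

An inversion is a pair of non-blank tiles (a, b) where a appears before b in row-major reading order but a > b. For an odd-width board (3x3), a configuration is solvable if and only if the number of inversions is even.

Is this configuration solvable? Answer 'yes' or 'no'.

Inversions (pairs i<j in row-major order where tile[i] > tile[j] > 0): 8
8 is even, so the puzzle is solvable.

Answer: yes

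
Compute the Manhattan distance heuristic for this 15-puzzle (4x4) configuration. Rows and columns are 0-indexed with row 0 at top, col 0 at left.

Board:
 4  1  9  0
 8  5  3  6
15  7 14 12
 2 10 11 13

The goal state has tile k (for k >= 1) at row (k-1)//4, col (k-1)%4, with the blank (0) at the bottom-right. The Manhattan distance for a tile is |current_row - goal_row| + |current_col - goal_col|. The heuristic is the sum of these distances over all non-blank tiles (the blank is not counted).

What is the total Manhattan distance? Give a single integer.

Tile 4: at (0,0), goal (0,3), distance |0-0|+|0-3| = 3
Tile 1: at (0,1), goal (0,0), distance |0-0|+|1-0| = 1
Tile 9: at (0,2), goal (2,0), distance |0-2|+|2-0| = 4
Tile 8: at (1,0), goal (1,3), distance |1-1|+|0-3| = 3
Tile 5: at (1,1), goal (1,0), distance |1-1|+|1-0| = 1
Tile 3: at (1,2), goal (0,2), distance |1-0|+|2-2| = 1
Tile 6: at (1,3), goal (1,1), distance |1-1|+|3-1| = 2
Tile 15: at (2,0), goal (3,2), distance |2-3|+|0-2| = 3
Tile 7: at (2,1), goal (1,2), distance |2-1|+|1-2| = 2
Tile 14: at (2,2), goal (3,1), distance |2-3|+|2-1| = 2
Tile 12: at (2,3), goal (2,3), distance |2-2|+|3-3| = 0
Tile 2: at (3,0), goal (0,1), distance |3-0|+|0-1| = 4
Tile 10: at (3,1), goal (2,1), distance |3-2|+|1-1| = 1
Tile 11: at (3,2), goal (2,2), distance |3-2|+|2-2| = 1
Tile 13: at (3,3), goal (3,0), distance |3-3|+|3-0| = 3
Sum: 3 + 1 + 4 + 3 + 1 + 1 + 2 + 3 + 2 + 2 + 0 + 4 + 1 + 1 + 3 = 31

Answer: 31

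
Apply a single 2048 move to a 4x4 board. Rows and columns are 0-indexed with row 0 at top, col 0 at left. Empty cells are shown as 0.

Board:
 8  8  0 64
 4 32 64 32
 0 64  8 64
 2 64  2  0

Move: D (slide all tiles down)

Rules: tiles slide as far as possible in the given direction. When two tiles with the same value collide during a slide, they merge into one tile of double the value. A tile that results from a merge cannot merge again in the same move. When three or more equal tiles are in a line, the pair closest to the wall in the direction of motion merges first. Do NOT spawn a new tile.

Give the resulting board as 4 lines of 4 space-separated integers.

Slide down:
col 0: [8, 4, 0, 2] -> [0, 8, 4, 2]
col 1: [8, 32, 64, 64] -> [0, 8, 32, 128]
col 2: [0, 64, 8, 2] -> [0, 64, 8, 2]
col 3: [64, 32, 64, 0] -> [0, 64, 32, 64]

Answer:   0   0   0   0
  8   8  64  64
  4  32   8  32
  2 128   2  64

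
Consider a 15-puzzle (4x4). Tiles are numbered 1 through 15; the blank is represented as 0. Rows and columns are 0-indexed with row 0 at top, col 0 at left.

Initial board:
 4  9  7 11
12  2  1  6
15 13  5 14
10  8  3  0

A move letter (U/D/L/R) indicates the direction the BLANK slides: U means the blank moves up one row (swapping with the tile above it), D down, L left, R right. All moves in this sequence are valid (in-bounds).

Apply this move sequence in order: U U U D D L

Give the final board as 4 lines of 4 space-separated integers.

Answer:  4  9  7 11
12  2  1  6
15 13  0  5
10  8  3 14

Derivation:
After move 1 (U):
 4  9  7 11
12  2  1  6
15 13  5  0
10  8  3 14

After move 2 (U):
 4  9  7 11
12  2  1  0
15 13  5  6
10  8  3 14

After move 3 (U):
 4  9  7  0
12  2  1 11
15 13  5  6
10  8  3 14

After move 4 (D):
 4  9  7 11
12  2  1  0
15 13  5  6
10  8  3 14

After move 5 (D):
 4  9  7 11
12  2  1  6
15 13  5  0
10  8  3 14

After move 6 (L):
 4  9  7 11
12  2  1  6
15 13  0  5
10  8  3 14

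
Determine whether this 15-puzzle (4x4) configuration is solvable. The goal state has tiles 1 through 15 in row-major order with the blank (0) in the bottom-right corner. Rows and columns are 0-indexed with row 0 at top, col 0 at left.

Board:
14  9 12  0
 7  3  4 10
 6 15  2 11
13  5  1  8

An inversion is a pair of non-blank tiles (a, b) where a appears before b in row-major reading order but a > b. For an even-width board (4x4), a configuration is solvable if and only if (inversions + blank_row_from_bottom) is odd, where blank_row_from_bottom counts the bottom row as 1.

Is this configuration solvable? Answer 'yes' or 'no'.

Answer: yes

Derivation:
Inversions: 63
Blank is in row 0 (0-indexed from top), which is row 4 counting from the bottom (bottom = 1).
63 + 4 = 67, which is odd, so the puzzle is solvable.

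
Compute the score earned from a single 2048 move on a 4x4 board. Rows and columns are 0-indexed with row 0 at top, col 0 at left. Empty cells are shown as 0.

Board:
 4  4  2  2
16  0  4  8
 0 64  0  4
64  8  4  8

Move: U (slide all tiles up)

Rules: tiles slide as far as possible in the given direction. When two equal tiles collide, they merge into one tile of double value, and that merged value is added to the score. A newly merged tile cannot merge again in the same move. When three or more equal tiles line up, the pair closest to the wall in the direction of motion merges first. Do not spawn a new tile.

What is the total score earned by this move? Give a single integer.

Slide up:
col 0: [4, 16, 0, 64] -> [4, 16, 64, 0]  score +0 (running 0)
col 1: [4, 0, 64, 8] -> [4, 64, 8, 0]  score +0 (running 0)
col 2: [2, 4, 0, 4] -> [2, 8, 0, 0]  score +8 (running 8)
col 3: [2, 8, 4, 8] -> [2, 8, 4, 8]  score +0 (running 8)
Board after move:
 4  4  2  2
16 64  8  8
64  8  0  4
 0  0  0  8

Answer: 8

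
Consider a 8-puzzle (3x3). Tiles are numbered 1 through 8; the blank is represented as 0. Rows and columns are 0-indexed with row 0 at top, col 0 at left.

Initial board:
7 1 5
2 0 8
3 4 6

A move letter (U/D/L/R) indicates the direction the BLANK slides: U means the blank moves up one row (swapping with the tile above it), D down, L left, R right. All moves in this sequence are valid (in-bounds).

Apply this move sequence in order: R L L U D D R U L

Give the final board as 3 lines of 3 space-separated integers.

Answer: 7 1 5
0 3 8
4 2 6

Derivation:
After move 1 (R):
7 1 5
2 8 0
3 4 6

After move 2 (L):
7 1 5
2 0 8
3 4 6

After move 3 (L):
7 1 5
0 2 8
3 4 6

After move 4 (U):
0 1 5
7 2 8
3 4 6

After move 5 (D):
7 1 5
0 2 8
3 4 6

After move 6 (D):
7 1 5
3 2 8
0 4 6

After move 7 (R):
7 1 5
3 2 8
4 0 6

After move 8 (U):
7 1 5
3 0 8
4 2 6

After move 9 (L):
7 1 5
0 3 8
4 2 6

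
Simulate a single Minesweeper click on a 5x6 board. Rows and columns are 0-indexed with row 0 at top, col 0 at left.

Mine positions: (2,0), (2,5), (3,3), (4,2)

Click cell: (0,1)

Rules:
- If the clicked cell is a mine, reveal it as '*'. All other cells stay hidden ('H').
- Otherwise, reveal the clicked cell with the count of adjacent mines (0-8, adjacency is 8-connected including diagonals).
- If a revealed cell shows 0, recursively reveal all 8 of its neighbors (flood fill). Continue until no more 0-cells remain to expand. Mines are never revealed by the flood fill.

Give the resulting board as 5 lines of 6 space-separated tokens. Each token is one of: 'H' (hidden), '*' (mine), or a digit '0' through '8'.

0 0 0 0 0 0
1 1 0 0 1 1
H 1 1 1 2 H
H H H H H H
H H H H H H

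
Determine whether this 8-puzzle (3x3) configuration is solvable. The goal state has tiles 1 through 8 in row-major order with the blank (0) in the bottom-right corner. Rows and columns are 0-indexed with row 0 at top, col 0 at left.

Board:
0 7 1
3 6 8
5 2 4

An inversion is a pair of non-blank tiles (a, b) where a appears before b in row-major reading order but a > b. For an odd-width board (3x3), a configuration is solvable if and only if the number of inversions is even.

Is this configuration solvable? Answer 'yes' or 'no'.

Answer: no

Derivation:
Inversions (pairs i<j in row-major order where tile[i] > tile[j] > 0): 15
15 is odd, so the puzzle is not solvable.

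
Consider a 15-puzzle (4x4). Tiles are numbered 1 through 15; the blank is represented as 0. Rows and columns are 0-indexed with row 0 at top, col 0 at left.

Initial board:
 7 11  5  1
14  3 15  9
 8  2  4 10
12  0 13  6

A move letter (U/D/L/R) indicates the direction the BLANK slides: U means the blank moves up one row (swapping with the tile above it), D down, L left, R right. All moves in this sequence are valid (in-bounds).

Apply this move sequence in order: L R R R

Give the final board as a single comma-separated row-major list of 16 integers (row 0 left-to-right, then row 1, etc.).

After move 1 (L):
 7 11  5  1
14  3 15  9
 8  2  4 10
 0 12 13  6

After move 2 (R):
 7 11  5  1
14  3 15  9
 8  2  4 10
12  0 13  6

After move 3 (R):
 7 11  5  1
14  3 15  9
 8  2  4 10
12 13  0  6

After move 4 (R):
 7 11  5  1
14  3 15  9
 8  2  4 10
12 13  6  0

Answer: 7, 11, 5, 1, 14, 3, 15, 9, 8, 2, 4, 10, 12, 13, 6, 0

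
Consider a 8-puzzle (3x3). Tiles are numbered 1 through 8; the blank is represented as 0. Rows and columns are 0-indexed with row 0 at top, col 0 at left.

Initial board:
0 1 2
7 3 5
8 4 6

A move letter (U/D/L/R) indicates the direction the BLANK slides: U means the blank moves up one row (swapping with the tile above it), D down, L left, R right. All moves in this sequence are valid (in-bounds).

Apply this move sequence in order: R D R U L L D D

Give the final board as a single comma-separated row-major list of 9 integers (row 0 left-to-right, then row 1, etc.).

After move 1 (R):
1 0 2
7 3 5
8 4 6

After move 2 (D):
1 3 2
7 0 5
8 4 6

After move 3 (R):
1 3 2
7 5 0
8 4 6

After move 4 (U):
1 3 0
7 5 2
8 4 6

After move 5 (L):
1 0 3
7 5 2
8 4 6

After move 6 (L):
0 1 3
7 5 2
8 4 6

After move 7 (D):
7 1 3
0 5 2
8 4 6

After move 8 (D):
7 1 3
8 5 2
0 4 6

Answer: 7, 1, 3, 8, 5, 2, 0, 4, 6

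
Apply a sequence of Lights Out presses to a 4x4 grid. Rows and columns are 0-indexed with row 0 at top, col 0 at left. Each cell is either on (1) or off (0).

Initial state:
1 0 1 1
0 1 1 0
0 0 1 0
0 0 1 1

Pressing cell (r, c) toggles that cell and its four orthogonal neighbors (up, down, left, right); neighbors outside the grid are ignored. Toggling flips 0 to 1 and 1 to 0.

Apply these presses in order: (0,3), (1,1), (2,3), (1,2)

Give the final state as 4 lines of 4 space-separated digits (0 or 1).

After press 1 at (0,3):
1 0 0 0
0 1 1 1
0 0 1 0
0 0 1 1

After press 2 at (1,1):
1 1 0 0
1 0 0 1
0 1 1 0
0 0 1 1

After press 3 at (2,3):
1 1 0 0
1 0 0 0
0 1 0 1
0 0 1 0

After press 4 at (1,2):
1 1 1 0
1 1 1 1
0 1 1 1
0 0 1 0

Answer: 1 1 1 0
1 1 1 1
0 1 1 1
0 0 1 0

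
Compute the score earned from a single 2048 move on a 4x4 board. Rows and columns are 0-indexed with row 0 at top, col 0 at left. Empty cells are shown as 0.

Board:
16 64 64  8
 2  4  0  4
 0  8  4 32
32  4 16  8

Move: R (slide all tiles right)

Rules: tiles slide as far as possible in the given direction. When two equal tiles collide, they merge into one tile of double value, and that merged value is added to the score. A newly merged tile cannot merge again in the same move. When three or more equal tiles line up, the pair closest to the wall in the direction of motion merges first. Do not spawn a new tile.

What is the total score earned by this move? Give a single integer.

Slide right:
row 0: [16, 64, 64, 8] -> [0, 16, 128, 8]  score +128 (running 128)
row 1: [2, 4, 0, 4] -> [0, 0, 2, 8]  score +8 (running 136)
row 2: [0, 8, 4, 32] -> [0, 8, 4, 32]  score +0 (running 136)
row 3: [32, 4, 16, 8] -> [32, 4, 16, 8]  score +0 (running 136)
Board after move:
  0  16 128   8
  0   0   2   8
  0   8   4  32
 32   4  16   8

Answer: 136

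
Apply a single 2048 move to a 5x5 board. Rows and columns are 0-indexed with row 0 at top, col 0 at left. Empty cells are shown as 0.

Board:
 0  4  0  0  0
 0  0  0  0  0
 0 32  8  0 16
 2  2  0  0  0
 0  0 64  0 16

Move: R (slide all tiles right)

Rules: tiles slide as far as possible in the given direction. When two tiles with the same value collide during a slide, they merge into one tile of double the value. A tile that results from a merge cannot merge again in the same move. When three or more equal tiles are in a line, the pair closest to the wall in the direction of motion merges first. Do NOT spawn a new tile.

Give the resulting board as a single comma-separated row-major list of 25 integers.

Answer: 0, 0, 0, 0, 4, 0, 0, 0, 0, 0, 0, 0, 32, 8, 16, 0, 0, 0, 0, 4, 0, 0, 0, 64, 16

Derivation:
Slide right:
row 0: [0, 4, 0, 0, 0] -> [0, 0, 0, 0, 4]
row 1: [0, 0, 0, 0, 0] -> [0, 0, 0, 0, 0]
row 2: [0, 32, 8, 0, 16] -> [0, 0, 32, 8, 16]
row 3: [2, 2, 0, 0, 0] -> [0, 0, 0, 0, 4]
row 4: [0, 0, 64, 0, 16] -> [0, 0, 0, 64, 16]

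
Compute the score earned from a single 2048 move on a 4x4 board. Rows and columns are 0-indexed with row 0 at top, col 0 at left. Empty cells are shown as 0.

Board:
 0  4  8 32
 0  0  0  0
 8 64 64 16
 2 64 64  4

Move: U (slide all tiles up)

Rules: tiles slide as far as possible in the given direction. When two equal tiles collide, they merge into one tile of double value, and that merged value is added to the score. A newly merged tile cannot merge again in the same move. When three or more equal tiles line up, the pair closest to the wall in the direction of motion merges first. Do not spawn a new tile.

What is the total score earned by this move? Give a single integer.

Answer: 256

Derivation:
Slide up:
col 0: [0, 0, 8, 2] -> [8, 2, 0, 0]  score +0 (running 0)
col 1: [4, 0, 64, 64] -> [4, 128, 0, 0]  score +128 (running 128)
col 2: [8, 0, 64, 64] -> [8, 128, 0, 0]  score +128 (running 256)
col 3: [32, 0, 16, 4] -> [32, 16, 4, 0]  score +0 (running 256)
Board after move:
  8   4   8  32
  2 128 128  16
  0   0   0   4
  0   0   0   0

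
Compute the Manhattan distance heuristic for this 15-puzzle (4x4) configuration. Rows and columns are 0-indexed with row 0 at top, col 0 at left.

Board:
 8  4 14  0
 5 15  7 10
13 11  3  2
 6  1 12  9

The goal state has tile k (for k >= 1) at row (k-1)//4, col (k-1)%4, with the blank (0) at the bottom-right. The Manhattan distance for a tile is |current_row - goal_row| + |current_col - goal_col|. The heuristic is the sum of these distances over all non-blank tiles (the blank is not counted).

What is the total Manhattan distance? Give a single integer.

Tile 8: at (0,0), goal (1,3), distance |0-1|+|0-3| = 4
Tile 4: at (0,1), goal (0,3), distance |0-0|+|1-3| = 2
Tile 14: at (0,2), goal (3,1), distance |0-3|+|2-1| = 4
Tile 5: at (1,0), goal (1,0), distance |1-1|+|0-0| = 0
Tile 15: at (1,1), goal (3,2), distance |1-3|+|1-2| = 3
Tile 7: at (1,2), goal (1,2), distance |1-1|+|2-2| = 0
Tile 10: at (1,3), goal (2,1), distance |1-2|+|3-1| = 3
Tile 13: at (2,0), goal (3,0), distance |2-3|+|0-0| = 1
Tile 11: at (2,1), goal (2,2), distance |2-2|+|1-2| = 1
Tile 3: at (2,2), goal (0,2), distance |2-0|+|2-2| = 2
Tile 2: at (2,3), goal (0,1), distance |2-0|+|3-1| = 4
Tile 6: at (3,0), goal (1,1), distance |3-1|+|0-1| = 3
Tile 1: at (3,1), goal (0,0), distance |3-0|+|1-0| = 4
Tile 12: at (3,2), goal (2,3), distance |3-2|+|2-3| = 2
Tile 9: at (3,3), goal (2,0), distance |3-2|+|3-0| = 4
Sum: 4 + 2 + 4 + 0 + 3 + 0 + 3 + 1 + 1 + 2 + 4 + 3 + 4 + 2 + 4 = 37

Answer: 37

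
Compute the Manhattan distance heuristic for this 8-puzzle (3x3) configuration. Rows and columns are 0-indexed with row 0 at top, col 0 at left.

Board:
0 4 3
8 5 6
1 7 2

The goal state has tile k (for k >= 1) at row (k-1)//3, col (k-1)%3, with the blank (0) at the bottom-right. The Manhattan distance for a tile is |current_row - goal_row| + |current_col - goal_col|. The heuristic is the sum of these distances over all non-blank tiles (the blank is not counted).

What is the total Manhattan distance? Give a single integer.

Tile 4: at (0,1), goal (1,0), distance |0-1|+|1-0| = 2
Tile 3: at (0,2), goal (0,2), distance |0-0|+|2-2| = 0
Tile 8: at (1,0), goal (2,1), distance |1-2|+|0-1| = 2
Tile 5: at (1,1), goal (1,1), distance |1-1|+|1-1| = 0
Tile 6: at (1,2), goal (1,2), distance |1-1|+|2-2| = 0
Tile 1: at (2,0), goal (0,0), distance |2-0|+|0-0| = 2
Tile 7: at (2,1), goal (2,0), distance |2-2|+|1-0| = 1
Tile 2: at (2,2), goal (0,1), distance |2-0|+|2-1| = 3
Sum: 2 + 0 + 2 + 0 + 0 + 2 + 1 + 3 = 10

Answer: 10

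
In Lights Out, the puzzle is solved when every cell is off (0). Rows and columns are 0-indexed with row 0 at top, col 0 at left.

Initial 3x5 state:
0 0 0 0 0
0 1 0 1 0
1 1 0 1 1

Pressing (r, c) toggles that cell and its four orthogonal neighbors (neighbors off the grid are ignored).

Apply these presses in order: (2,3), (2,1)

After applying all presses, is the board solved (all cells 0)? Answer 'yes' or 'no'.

Answer: yes

Derivation:
After press 1 at (2,3):
0 0 0 0 0
0 1 0 0 0
1 1 1 0 0

After press 2 at (2,1):
0 0 0 0 0
0 0 0 0 0
0 0 0 0 0

Lights still on: 0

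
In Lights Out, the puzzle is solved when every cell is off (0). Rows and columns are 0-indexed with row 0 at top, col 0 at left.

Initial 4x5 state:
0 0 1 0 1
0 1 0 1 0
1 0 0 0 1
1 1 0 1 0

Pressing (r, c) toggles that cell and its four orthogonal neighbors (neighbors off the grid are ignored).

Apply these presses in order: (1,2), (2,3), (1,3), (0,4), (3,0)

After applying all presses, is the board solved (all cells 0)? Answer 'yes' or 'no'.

After press 1 at (1,2):
0 0 0 0 1
0 0 1 0 0
1 0 1 0 1
1 1 0 1 0

After press 2 at (2,3):
0 0 0 0 1
0 0 1 1 0
1 0 0 1 0
1 1 0 0 0

After press 3 at (1,3):
0 0 0 1 1
0 0 0 0 1
1 0 0 0 0
1 1 0 0 0

After press 4 at (0,4):
0 0 0 0 0
0 0 0 0 0
1 0 0 0 0
1 1 0 0 0

After press 5 at (3,0):
0 0 0 0 0
0 0 0 0 0
0 0 0 0 0
0 0 0 0 0

Lights still on: 0

Answer: yes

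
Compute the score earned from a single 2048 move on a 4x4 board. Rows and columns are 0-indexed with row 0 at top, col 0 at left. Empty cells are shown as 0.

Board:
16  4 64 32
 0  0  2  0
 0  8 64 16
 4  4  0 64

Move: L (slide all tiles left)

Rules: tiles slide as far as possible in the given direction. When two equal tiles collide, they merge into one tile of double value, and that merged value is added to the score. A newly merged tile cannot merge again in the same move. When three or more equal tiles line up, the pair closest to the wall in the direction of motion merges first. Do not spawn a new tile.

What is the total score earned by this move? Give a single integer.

Slide left:
row 0: [16, 4, 64, 32] -> [16, 4, 64, 32]  score +0 (running 0)
row 1: [0, 0, 2, 0] -> [2, 0, 0, 0]  score +0 (running 0)
row 2: [0, 8, 64, 16] -> [8, 64, 16, 0]  score +0 (running 0)
row 3: [4, 4, 0, 64] -> [8, 64, 0, 0]  score +8 (running 8)
Board after move:
16  4 64 32
 2  0  0  0
 8 64 16  0
 8 64  0  0

Answer: 8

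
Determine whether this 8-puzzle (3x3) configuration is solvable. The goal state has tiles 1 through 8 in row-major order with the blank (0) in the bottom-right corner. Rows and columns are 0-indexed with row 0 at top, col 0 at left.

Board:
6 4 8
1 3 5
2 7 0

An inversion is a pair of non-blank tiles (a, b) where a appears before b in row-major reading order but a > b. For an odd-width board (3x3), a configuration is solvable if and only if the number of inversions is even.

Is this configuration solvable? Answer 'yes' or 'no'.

Answer: no

Derivation:
Inversions (pairs i<j in row-major order where tile[i] > tile[j] > 0): 15
15 is odd, so the puzzle is not solvable.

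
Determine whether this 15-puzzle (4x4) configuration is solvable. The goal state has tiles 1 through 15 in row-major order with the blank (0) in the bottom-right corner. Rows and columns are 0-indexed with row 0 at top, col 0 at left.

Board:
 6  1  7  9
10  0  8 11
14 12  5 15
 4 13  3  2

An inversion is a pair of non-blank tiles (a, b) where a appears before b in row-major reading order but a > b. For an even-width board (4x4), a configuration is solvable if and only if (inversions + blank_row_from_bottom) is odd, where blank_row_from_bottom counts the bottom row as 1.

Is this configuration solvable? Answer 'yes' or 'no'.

Answer: no

Derivation:
Inversions: 49
Blank is in row 1 (0-indexed from top), which is row 3 counting from the bottom (bottom = 1).
49 + 3 = 52, which is even, so the puzzle is not solvable.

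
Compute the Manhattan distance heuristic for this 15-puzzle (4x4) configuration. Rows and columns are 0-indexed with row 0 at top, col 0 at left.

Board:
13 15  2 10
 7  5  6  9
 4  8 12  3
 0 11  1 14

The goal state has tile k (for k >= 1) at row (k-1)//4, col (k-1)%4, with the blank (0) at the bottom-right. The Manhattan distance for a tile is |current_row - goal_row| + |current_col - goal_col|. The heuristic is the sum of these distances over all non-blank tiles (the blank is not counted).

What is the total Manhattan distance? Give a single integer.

Tile 13: (0,0)->(3,0) = 3
Tile 15: (0,1)->(3,2) = 4
Tile 2: (0,2)->(0,1) = 1
Tile 10: (0,3)->(2,1) = 4
Tile 7: (1,0)->(1,2) = 2
Tile 5: (1,1)->(1,0) = 1
Tile 6: (1,2)->(1,1) = 1
Tile 9: (1,3)->(2,0) = 4
Tile 4: (2,0)->(0,3) = 5
Tile 8: (2,1)->(1,3) = 3
Tile 12: (2,2)->(2,3) = 1
Tile 3: (2,3)->(0,2) = 3
Tile 11: (3,1)->(2,2) = 2
Tile 1: (3,2)->(0,0) = 5
Tile 14: (3,3)->(3,1) = 2
Sum: 3 + 4 + 1 + 4 + 2 + 1 + 1 + 4 + 5 + 3 + 1 + 3 + 2 + 5 + 2 = 41

Answer: 41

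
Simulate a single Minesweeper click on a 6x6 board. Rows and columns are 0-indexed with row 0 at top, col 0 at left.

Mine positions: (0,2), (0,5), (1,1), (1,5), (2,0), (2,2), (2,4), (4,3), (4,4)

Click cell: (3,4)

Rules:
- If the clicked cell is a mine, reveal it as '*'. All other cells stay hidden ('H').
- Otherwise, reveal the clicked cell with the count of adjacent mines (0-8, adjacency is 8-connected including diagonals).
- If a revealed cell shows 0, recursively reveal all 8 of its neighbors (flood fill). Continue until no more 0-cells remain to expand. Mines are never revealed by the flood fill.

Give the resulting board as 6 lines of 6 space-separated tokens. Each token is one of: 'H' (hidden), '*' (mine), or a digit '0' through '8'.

H H H H H H
H H H H H H
H H H H H H
H H H H 3 H
H H H H H H
H H H H H H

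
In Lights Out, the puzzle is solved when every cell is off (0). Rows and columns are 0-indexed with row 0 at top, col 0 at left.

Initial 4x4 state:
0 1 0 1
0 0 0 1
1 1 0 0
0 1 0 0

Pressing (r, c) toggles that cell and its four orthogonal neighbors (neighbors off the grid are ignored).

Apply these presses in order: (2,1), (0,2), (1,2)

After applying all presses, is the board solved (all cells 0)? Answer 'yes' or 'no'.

After press 1 at (2,1):
0 1 0 1
0 1 0 1
0 0 1 0
0 0 0 0

After press 2 at (0,2):
0 0 1 0
0 1 1 1
0 0 1 0
0 0 0 0

After press 3 at (1,2):
0 0 0 0
0 0 0 0
0 0 0 0
0 0 0 0

Lights still on: 0

Answer: yes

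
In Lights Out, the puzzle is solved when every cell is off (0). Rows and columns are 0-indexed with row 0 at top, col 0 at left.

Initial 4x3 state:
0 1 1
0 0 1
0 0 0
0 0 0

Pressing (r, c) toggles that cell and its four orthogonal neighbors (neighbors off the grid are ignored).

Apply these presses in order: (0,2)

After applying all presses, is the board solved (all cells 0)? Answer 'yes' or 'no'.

After press 1 at (0,2):
0 0 0
0 0 0
0 0 0
0 0 0

Lights still on: 0

Answer: yes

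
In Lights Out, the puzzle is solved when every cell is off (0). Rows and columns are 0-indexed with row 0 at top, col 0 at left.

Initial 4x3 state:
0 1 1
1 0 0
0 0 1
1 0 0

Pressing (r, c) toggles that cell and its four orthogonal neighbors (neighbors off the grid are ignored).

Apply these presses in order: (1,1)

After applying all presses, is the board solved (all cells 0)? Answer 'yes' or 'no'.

Answer: no

Derivation:
After press 1 at (1,1):
0 0 1
0 1 1
0 1 1
1 0 0

Lights still on: 6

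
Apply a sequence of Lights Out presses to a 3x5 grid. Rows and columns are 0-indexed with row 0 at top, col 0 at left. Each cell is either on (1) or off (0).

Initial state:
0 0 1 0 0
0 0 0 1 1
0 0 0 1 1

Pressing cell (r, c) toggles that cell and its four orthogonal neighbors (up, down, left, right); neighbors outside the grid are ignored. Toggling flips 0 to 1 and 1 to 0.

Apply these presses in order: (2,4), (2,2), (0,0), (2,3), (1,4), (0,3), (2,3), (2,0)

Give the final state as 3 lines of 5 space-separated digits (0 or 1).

Answer: 1 1 0 1 0
0 0 1 1 1
1 0 1 1 1

Derivation:
After press 1 at (2,4):
0 0 1 0 0
0 0 0 1 0
0 0 0 0 0

After press 2 at (2,2):
0 0 1 0 0
0 0 1 1 0
0 1 1 1 0

After press 3 at (0,0):
1 1 1 0 0
1 0 1 1 0
0 1 1 1 0

After press 4 at (2,3):
1 1 1 0 0
1 0 1 0 0
0 1 0 0 1

After press 5 at (1,4):
1 1 1 0 1
1 0 1 1 1
0 1 0 0 0

After press 6 at (0,3):
1 1 0 1 0
1 0 1 0 1
0 1 0 0 0

After press 7 at (2,3):
1 1 0 1 0
1 0 1 1 1
0 1 1 1 1

After press 8 at (2,0):
1 1 0 1 0
0 0 1 1 1
1 0 1 1 1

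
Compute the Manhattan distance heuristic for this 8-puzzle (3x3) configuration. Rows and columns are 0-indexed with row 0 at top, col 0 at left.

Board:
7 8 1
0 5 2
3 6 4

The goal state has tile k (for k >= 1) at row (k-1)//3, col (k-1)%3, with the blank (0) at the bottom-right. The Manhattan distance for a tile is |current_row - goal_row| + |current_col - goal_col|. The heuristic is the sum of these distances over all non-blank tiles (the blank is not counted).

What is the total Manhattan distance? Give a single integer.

Tile 7: (0,0)->(2,0) = 2
Tile 8: (0,1)->(2,1) = 2
Tile 1: (0,2)->(0,0) = 2
Tile 5: (1,1)->(1,1) = 0
Tile 2: (1,2)->(0,1) = 2
Tile 3: (2,0)->(0,2) = 4
Tile 6: (2,1)->(1,2) = 2
Tile 4: (2,2)->(1,0) = 3
Sum: 2 + 2 + 2 + 0 + 2 + 4 + 2 + 3 = 17

Answer: 17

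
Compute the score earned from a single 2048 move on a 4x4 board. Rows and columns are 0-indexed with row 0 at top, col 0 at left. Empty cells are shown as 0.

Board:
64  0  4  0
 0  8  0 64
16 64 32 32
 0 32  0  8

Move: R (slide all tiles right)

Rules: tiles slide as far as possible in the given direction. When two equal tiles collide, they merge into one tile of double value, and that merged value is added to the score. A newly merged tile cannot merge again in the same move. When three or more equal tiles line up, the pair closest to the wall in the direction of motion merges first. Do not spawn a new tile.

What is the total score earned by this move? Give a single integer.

Answer: 64

Derivation:
Slide right:
row 0: [64, 0, 4, 0] -> [0, 0, 64, 4]  score +0 (running 0)
row 1: [0, 8, 0, 64] -> [0, 0, 8, 64]  score +0 (running 0)
row 2: [16, 64, 32, 32] -> [0, 16, 64, 64]  score +64 (running 64)
row 3: [0, 32, 0, 8] -> [0, 0, 32, 8]  score +0 (running 64)
Board after move:
 0  0 64  4
 0  0  8 64
 0 16 64 64
 0  0 32  8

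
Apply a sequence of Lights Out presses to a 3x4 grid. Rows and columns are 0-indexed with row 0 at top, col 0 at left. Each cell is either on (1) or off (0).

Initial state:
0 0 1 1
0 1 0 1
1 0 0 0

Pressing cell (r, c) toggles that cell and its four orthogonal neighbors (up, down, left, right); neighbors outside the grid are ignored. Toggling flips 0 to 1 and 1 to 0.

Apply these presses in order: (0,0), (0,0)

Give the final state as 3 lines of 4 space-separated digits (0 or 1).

Answer: 0 0 1 1
0 1 0 1
1 0 0 0

Derivation:
After press 1 at (0,0):
1 1 1 1
1 1 0 1
1 0 0 0

After press 2 at (0,0):
0 0 1 1
0 1 0 1
1 0 0 0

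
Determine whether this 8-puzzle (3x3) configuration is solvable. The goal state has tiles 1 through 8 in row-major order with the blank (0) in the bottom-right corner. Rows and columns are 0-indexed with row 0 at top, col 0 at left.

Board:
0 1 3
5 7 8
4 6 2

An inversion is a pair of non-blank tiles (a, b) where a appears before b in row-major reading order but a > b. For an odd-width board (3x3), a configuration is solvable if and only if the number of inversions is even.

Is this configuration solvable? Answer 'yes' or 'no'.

Answer: no

Derivation:
Inversions (pairs i<j in row-major order where tile[i] > tile[j] > 0): 11
11 is odd, so the puzzle is not solvable.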